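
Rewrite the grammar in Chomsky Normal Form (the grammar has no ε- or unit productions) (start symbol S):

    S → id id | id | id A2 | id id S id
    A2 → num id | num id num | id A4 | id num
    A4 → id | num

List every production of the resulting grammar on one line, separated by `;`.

S → X1 X1 | id | X1 A2 | X1 Y1; A2 → X2 X1 | X2 Y3 | X1 A4 | X1 X2; A4 → id | num; X1 → id; X2 → num; Y1 → X1 Y2; Y2 → S X1; Y3 → X1 X2

Introduce a nonterminal for each terminal appearing in a rule of length ≥ 2: X1 → id, X2 → num.
Binarize each right-hand side of length ≥ 3 by chaining fresh nonterminals (Y1, Y2, …): affected rules were S → X1 X1 S X1; A2 → X2 X1 X2.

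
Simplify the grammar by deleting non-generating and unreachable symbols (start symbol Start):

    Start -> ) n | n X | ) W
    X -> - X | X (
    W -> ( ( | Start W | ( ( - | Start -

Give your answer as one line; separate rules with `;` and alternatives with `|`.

Start -> ) n | ) W; W -> ( ( | Start W | ( ( - | Start -

Generating nonterminals: {Start, W}.
Reachable from Start after that: {Start, W}.
Removed useless symbols: {X} and every production mentioning them.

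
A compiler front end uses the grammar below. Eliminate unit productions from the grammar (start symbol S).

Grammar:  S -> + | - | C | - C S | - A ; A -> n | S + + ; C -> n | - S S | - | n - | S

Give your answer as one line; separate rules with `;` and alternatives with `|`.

S -> n | - S S | - | n - | + | - C S | - A; A -> n | S + +; C -> n | - S S | - | n - | + | - C S | - A

Unit pairs: C ⇒* {S}; S ⇒* {C}.
Replace each nonterminal's rules with the union of the non-unit rules of every nonterminal it unit-derives.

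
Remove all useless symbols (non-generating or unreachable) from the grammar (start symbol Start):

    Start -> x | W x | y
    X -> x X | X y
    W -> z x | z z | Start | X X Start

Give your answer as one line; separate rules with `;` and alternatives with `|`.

Start -> x | W x | y; W -> z x | z z | Start

Generating nonterminals: {Start, W}.
Reachable from Start after that: {Start, W}.
Removed useless symbols: {X} and every production mentioning them.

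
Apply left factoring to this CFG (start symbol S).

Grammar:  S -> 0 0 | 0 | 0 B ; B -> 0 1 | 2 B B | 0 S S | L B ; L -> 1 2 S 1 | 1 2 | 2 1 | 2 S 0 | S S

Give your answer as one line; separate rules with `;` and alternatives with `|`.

S has alternatives sharing prefix '0': factor to S → 0 S' with S' → 0 | ε | B.
B has alternatives sharing prefix '0': factor to B → 0 B' with B' → 1 | S S.
L has alternatives sharing prefix '1 2': factor to L → 1 2 L' with L' → S 1 | ε.
L has alternatives sharing prefix '2': factor to L → 2 L'' with L'' → 1 | S 0.

S -> 0 S'; B -> 2 B B | L B | 0 B'; L -> S S | 1 2 L' | 2 L''; S' -> 0 | ε | B; B' -> 1 | S S; L' -> S 1 | ε; L'' -> 1 | S 0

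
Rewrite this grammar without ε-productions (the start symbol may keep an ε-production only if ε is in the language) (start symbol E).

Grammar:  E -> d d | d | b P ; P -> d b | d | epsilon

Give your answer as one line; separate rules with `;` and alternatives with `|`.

E -> d d | d | b P | b; P -> d b | d

Nullable set = {P}.
ε ∉ L(G), so no ε-production is kept.
Add the nullable-subset variants: E → b P gives b P | b.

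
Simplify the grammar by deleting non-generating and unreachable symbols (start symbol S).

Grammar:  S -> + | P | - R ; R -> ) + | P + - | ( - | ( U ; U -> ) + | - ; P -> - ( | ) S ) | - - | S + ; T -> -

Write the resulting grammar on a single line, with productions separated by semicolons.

Generating nonterminals: {P, R, S, T, U}.
Reachable from S after that: {P, R, S, U}.
Removed useless symbols: {T} and every production mentioning them.

S -> + | P | - R; R -> ) + | P + - | ( - | ( U; U -> ) + | -; P -> - ( | ) S ) | - - | S +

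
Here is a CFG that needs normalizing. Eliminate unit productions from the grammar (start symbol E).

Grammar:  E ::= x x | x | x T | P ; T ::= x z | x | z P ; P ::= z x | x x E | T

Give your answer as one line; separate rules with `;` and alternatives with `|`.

Unit pairs: E ⇒* {P, T}; P ⇒* {T}.
Replace each nonterminal's rules with the union of the non-unit rules of every nonterminal it unit-derives.

E ::= x x | x | x T | z x | x x E | x z | z P; T ::= x z | x | z P; P ::= z x | x x E | x z | x | z P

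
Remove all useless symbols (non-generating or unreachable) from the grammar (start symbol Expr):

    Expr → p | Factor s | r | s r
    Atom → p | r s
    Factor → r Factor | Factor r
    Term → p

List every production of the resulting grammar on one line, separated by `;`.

Expr → p | r | s r

Generating nonterminals: {Atom, Expr, Term}.
Reachable from Expr after that: {Expr}.
Removed useless symbols: {Atom, Factor, Term} and every production mentioning them.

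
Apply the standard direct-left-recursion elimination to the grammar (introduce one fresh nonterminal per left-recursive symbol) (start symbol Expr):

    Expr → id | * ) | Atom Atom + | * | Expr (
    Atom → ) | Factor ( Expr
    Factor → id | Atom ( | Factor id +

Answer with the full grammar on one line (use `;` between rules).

Expr → id Expr1 | * ) Expr1 | Atom Atom + Expr1 | * Expr1; Atom → ) | Factor ( Expr; Factor → id Factor1 | Atom ( Factor1; Expr1 → ( Expr1 | ε; Factor1 → id + Factor1 | ε

Left recursion appears on Expr, Factor.
For Expr: α = {(}, β = {id, * ), Atom Atom +, *}. Rewrite as Expr → β Expr1 and Expr1 → α Expr1 | ε.
For Factor: α = {id +}, β = {id, Atom (}. Rewrite as Factor → β Factor1 and Factor1 → α Factor1 | ε.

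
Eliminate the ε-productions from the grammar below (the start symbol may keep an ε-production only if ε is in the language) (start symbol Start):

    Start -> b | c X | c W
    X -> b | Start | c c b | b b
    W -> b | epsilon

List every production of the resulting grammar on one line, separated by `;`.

Start -> b | c X | c W | c; X -> b | Start | c c b | b b; W -> b

Nullable set = {W}.
ε ∉ L(G), so no ε-production is kept.
For each production, add variants omitting each subset of nullable occurrences: Start → c W gives c W | c.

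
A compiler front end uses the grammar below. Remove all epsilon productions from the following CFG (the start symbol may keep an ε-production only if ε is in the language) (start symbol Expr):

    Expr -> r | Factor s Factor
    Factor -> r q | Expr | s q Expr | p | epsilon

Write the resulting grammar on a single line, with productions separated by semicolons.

Expr -> r | Factor s Factor | Factor s | s Factor | s; Factor -> r q | Expr | s q Expr | p

Nullable set = {Factor}.
ε ∉ L(G), so no ε-production is kept.
Add the nullable-subset variants: Expr → Factor s Factor gives Factor s Factor | Factor s | s Factor | s.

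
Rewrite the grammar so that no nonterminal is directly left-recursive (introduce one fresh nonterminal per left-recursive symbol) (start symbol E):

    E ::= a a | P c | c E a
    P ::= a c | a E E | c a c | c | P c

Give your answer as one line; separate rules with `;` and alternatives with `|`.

P is directly left-recursive.
For P: α = {c}, β = {a c, a E E, c a c, c}. Rewrite as P → β P' and P' → α P' | ε.

E ::= a a | P c | c E a; P ::= a c P' | a E E P' | c a c P' | c P'; P' ::= c P' | ε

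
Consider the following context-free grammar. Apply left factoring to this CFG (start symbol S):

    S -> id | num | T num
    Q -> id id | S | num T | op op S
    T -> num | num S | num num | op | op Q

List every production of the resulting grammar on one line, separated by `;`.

S -> id | num | T num; Q -> id id | S | num T | op op S; T -> num T' | op T''; T' -> epsilon | S | num; T'' -> epsilon | Q

T has alternatives sharing prefix 'num': factor to T → num T' with T' → ε | S | num.
T has alternatives sharing prefix 'op': factor to T → op T'' with T'' → ε | Q.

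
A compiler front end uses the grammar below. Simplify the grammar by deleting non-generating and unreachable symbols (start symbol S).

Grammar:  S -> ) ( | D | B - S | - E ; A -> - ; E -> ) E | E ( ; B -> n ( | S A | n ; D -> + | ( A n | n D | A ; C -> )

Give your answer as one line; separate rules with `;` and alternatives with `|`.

Generating nonterminals: {A, B, C, D, S}.
Reachable from S after that: {A, B, D, S}.
Removed useless symbols: {C, E} and every production mentioning them.

S -> ) ( | D | B - S; A -> -; B -> n ( | S A | n; D -> + | ( A n | n D | A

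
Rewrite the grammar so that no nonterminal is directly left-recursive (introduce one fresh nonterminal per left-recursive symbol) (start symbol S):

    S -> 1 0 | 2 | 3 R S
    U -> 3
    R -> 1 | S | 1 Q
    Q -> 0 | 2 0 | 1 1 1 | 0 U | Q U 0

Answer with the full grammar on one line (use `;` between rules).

S -> 1 0 | 2 | 3 R S; U -> 3; R -> 1 | S | 1 Q; Q -> 0 Q' | 2 0 Q' | 1 1 1 Q' | 0 U Q'; Q' -> U 0 Q' | epsilon

Left recursion appears on Q.
For Q: α = {U 0}, β = {0, 2 0, 1 1 1, 0 U}. Rewrite as Q → β Q' and Q' → α Q' | ε.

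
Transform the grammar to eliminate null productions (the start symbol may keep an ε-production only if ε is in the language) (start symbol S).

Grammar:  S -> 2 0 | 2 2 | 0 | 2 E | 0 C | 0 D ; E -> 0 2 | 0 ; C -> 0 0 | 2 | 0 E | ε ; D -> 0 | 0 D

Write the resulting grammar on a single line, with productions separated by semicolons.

S -> 2 0 | 2 2 | 0 | 2 E | 0 C | 0 D; E -> 0 2 | 0; C -> 0 0 | 2 | 0 E; D -> 0 | 0 D

The nullable symbols are {C}.
ε ∉ L(G), so no ε-production is kept.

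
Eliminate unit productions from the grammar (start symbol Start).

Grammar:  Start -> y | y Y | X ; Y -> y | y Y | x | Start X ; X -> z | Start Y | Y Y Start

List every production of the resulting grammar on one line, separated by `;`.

Start -> y | y Y | z | Start Y | Y Y Start; Y -> y | y Y | x | Start X; X -> z | Start Y | Y Y Start

Unit pairs: Start ⇒* {X}.
For each unit pair (A, B), copy every non-unit production of B to A, then drop all unit productions.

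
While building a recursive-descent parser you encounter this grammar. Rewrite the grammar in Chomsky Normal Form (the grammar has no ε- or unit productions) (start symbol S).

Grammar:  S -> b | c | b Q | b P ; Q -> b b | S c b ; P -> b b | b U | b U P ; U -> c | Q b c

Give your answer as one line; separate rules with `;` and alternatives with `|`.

Introduce a nonterminal for each terminal appearing in a rule of length ≥ 2: X1 → b, X2 → c.
Binarize each right-hand side of length ≥ 3 by chaining fresh nonterminals (Y1, Y2, …): affected rules were Q → S X2 X1; P → X1 U P; U → Q X1 X2.

S -> b | c | X1 Q | X1 P; Q -> X1 X1 | S Y1; P -> X1 X1 | X1 U | X1 Y2; U -> c | Q Y3; X1 -> b; X2 -> c; Y1 -> X2 X1; Y2 -> U P; Y3 -> X1 X2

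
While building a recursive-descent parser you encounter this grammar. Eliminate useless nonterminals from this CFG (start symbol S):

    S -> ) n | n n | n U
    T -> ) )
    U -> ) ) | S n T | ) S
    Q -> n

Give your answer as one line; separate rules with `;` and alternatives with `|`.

S -> ) n | n n | n U; T -> ) ); U -> ) ) | S n T | ) S

Generating nonterminals: {Q, S, T, U}.
Reachable from S after that: {S, T, U}.
Removed useless symbols: {Q} and every production mentioning them.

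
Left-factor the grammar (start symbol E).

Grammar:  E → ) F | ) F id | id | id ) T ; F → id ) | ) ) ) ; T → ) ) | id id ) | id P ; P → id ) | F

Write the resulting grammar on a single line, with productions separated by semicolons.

E has alternatives sharing prefix ') F': factor to E → ) F E' with E' → ε | id.
E has alternatives sharing prefix 'id': factor to E → id E'' with E'' → ε | ) T.
T has alternatives sharing prefix 'id': factor to T → id T' with T' → id ) | P.

E → ) F E' | id E''; F → id ) | ) ) ); T → ) ) | id T'; P → id ) | F; E' → ε | id; E'' → ε | ) T; T' → id ) | P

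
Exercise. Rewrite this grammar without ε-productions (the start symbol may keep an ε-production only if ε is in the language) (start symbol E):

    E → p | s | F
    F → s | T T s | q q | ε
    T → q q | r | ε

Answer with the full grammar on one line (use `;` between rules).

Nullable nonterminals: {E, F, T}.
ε ∈ L(G) since E is nullable, so keep E → ε.
Add the nullable-subset variants: F → T T s gives T T s | T s.

E → p | s | F | ε; F → s | T T s | T s | q q; T → q q | r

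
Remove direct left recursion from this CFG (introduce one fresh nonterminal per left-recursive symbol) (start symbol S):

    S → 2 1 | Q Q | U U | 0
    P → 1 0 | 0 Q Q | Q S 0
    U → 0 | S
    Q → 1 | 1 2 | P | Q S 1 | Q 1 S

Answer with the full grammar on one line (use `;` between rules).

Q is directly left-recursive.
For Q: α = {S 1, 1 S}, β = {1, 1 2, P}. Rewrite as Q → β Q' and Q' → α Q' | ε.

S → 2 1 | Q Q | U U | 0; P → 1 0 | 0 Q Q | Q S 0; U → 0 | S; Q → 1 Q' | 1 2 Q' | P Q'; Q' → S 1 Q' | 1 S Q' | ε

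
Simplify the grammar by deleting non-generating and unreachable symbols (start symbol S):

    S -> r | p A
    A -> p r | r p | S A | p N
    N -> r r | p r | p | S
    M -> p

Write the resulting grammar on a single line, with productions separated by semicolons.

Generating nonterminals: {A, M, N, S}.
Reachable from S after that: {A, N, S}.
Removed useless symbols: {M} and every production mentioning them.

S -> r | p A; A -> p r | r p | S A | p N; N -> r r | p r | p | S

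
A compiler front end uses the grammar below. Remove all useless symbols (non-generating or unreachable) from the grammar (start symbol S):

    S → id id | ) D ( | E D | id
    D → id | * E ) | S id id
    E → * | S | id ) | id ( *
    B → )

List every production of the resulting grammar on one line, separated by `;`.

Generating nonterminals: {B, D, E, S}.
Reachable from S after that: {D, E, S}.
Removed useless symbols: {B} and every production mentioning them.

S → id id | ) D ( | E D | id; D → id | * E ) | S id id; E → * | S | id ) | id ( *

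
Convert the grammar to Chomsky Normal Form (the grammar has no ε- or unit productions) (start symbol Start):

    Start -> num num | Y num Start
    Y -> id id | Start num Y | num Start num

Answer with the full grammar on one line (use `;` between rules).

Introduce a nonterminal for each terminal appearing in a rule of length ≥ 2: X1 → num, X2 → id.
Binarize each right-hand side of length ≥ 3 by chaining fresh nonterminals (Y1, Y2, …): affected rules were Start → Y X1 Start; Y → Start X1 Y; Y → X1 Start X1.

Start -> X1 X1 | Y Y1; Y -> X2 X2 | Start Y2 | X1 Y3; X1 -> num; X2 -> id; Y1 -> X1 Start; Y2 -> X1 Y; Y3 -> Start X1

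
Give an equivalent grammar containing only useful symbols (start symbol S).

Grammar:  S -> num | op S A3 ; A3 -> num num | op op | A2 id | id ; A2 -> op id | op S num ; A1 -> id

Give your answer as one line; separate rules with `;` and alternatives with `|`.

S -> num | op S A3; A3 -> num num | op op | A2 id | id; A2 -> op id | op S num

Generating nonterminals: {A1, A2, A3, S}.
Reachable from S after that: {A2, A3, S}.
Removed useless symbols: {A1} and every production mentioning them.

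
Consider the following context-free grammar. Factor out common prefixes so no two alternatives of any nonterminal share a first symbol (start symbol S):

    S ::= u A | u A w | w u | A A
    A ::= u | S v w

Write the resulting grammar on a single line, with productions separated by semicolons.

S ::= w u | A A | u A S'; A ::= u | S v w; S' ::= epsilon | w

S has alternatives sharing prefix 'u A': factor to S → u A S' with S' → ε | w.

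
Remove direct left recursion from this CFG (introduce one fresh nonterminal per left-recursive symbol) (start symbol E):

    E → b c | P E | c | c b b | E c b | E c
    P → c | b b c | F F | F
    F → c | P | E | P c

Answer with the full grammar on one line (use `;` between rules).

E is directly left-recursive.
For E: α = {c b, c}, β = {b c, P E, c, c b b}. Rewrite as E → β E' and E' → α E' | ε.

E → b c E' | P E E' | c E' | c b b E'; P → c | b b c | F F | F; F → c | P | E | P c; E' → c b E' | c E' | ε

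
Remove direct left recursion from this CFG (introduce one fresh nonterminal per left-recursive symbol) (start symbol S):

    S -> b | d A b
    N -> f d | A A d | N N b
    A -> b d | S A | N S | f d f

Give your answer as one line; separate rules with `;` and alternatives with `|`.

Left recursion appears on N.
For N: α = {N b}, β = {f d, A A d}. Rewrite as N → β N' and N' → α N' | ε.

S -> b | d A b; N -> f d N' | A A d N'; A -> b d | S A | N S | f d f; N' -> N b N' | ε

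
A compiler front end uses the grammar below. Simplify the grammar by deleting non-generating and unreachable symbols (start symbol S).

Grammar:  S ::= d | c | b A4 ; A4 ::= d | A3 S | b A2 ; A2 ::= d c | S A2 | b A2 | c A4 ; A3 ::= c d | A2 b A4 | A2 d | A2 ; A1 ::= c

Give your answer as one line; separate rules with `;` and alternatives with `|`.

Generating nonterminals: {A1, A2, A3, A4, S}.
Reachable from S after that: {A2, A3, A4, S}.
Removed useless symbols: {A1} and every production mentioning them.

S ::= d | c | b A4; A4 ::= d | A3 S | b A2; A2 ::= d c | S A2 | b A2 | c A4; A3 ::= c d | A2 b A4 | A2 d | A2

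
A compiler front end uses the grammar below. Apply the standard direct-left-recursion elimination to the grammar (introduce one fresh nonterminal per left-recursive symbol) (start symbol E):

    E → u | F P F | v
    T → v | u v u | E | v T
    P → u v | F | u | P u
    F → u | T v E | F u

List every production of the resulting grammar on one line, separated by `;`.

E → u | F P F | v; T → v | u v u | E | v T; P → u v P' | F P' | u P'; F → u F' | T v E F'; P' → u P' | ε; F' → u F' | ε

Directly left-recursive nonterminals: P, F.
For P: α = {u}, β = {u v, F, u}. Rewrite as P → β P' and P' → α P' | ε.
For F: α = {u}, β = {u, T v E}. Rewrite as F → β F' and F' → α F' | ε.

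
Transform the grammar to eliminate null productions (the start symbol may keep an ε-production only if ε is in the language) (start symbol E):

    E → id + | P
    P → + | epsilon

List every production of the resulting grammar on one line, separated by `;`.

E → id + | P | epsilon; P → +

Nullable nonterminals: {E, P}.
ε ∈ L(G) since E is nullable, so keep E → ε.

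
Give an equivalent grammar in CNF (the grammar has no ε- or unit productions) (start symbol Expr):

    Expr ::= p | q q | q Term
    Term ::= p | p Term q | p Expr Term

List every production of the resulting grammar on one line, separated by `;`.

Introduce a nonterminal for each terminal appearing in a rule of length ≥ 2: X1 → q, X2 → p.
Binarize each right-hand side of length ≥ 3 by chaining fresh nonterminals (Y1, Y2, …): affected rules were Term → X2 Term X1; Term → X2 Expr Term.

Expr ::= p | X1 X1 | X1 Term; Term ::= p | X2 Y1 | X2 Y2; X1 ::= q; X2 ::= p; Y1 ::= Term X1; Y2 ::= Expr Term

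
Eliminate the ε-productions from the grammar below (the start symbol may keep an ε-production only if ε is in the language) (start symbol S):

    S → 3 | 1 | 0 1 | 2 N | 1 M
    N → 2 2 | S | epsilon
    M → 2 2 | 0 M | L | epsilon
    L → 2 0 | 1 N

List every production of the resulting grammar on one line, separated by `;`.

Nullable set = {M, N}.
ε ∉ L(G), so no ε-production is kept.
Expand every rule over subsets of its nullable positions: S → 2 N gives 2 N | 2. M → 0 M gives 0 M | 0. L → 1 N gives 1 N | 1.

S → 3 | 1 | 0 1 | 2 N | 2 | 1 M; N → 2 2 | S; M → 2 2 | 0 M | 0 | L; L → 2 0 | 1 N | 1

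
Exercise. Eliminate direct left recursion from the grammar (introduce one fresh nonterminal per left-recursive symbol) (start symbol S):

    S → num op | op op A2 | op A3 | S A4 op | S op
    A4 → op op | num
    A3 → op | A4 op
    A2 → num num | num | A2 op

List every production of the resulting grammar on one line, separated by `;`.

S → num op S' | op op A2 S' | op A3 S'; A4 → op op | num; A3 → op | A4 op; A2 → num num A2' | num A2'; S' → A4 op S' | op S' | ε; A2' → op A2' | ε

Left recursion appears on S, A2.
For S: α = {A4 op, op}, β = {num op, op op A2, op A3}. Rewrite as S → β S' and S' → α S' | ε.
For A2: α = {op}, β = {num num, num}. Rewrite as A2 → β A2' and A2' → α A2' | ε.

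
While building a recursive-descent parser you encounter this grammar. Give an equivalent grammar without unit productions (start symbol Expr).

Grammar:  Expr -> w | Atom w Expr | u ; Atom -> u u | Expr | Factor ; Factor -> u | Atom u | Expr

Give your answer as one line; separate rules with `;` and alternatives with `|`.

Unit pairs: Atom ⇒* {Expr, Factor}; Factor ⇒* {Expr}.
For every A with A ⇒* B via unit rules, add B's non-unit alternatives to A; then delete every rule of the form X → Y.

Expr -> w | Atom w Expr | u; Atom -> u u | u | Atom u | w | Atom w Expr; Factor -> u | Atom u | w | Atom w Expr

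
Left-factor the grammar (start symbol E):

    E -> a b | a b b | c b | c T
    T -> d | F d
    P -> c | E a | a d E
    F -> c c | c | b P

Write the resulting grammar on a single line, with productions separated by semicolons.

E has alternatives sharing prefix 'a b': factor to E → a b E' with E' → ε | b.
E has alternatives sharing prefix 'c': factor to E → c E'' with E'' → b | T.
F has alternatives sharing prefix 'c': factor to F → c F' with F' → c | ε.

E -> a b E' | c E''; T -> d | F d; P -> c | E a | a d E; F -> b P | c F'; E' -> eps | b; E'' -> b | T; F' -> c | eps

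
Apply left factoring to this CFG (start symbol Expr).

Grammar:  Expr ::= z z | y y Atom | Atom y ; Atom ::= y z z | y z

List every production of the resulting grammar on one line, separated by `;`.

Expr ::= z z | y y Atom | Atom y; Atom ::= y z Atom1; Atom1 ::= z | ε

Atom has alternatives sharing prefix 'y z': factor to Atom → y z Atom1 with Atom1 → z | ε.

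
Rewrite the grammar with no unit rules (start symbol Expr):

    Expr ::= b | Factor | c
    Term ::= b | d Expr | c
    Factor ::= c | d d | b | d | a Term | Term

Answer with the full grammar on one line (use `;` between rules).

Expr ::= b | d Expr | c | d d | d | a Term; Term ::= b | d Expr | c; Factor ::= b | d Expr | c | d d | d | a Term

Unit pairs: Expr ⇒* {Factor, Term}; Factor ⇒* {Term}.
For every A with A ⇒* B via unit rules, add B's non-unit alternatives to A; then delete every rule of the form X → Y.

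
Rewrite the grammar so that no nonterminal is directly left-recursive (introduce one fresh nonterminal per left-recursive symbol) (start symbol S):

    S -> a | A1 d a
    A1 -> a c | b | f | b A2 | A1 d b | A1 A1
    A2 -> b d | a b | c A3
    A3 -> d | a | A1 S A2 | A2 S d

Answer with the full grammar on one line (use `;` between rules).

A1 is directly left-recursive.
For A1: α = {d b, A1}, β = {a c, b, f, b A2}. Rewrite as A1 → β A1' and A1' → α A1' | ε.

S -> a | A1 d a; A1 -> a c A1' | b A1' | f A1' | b A2 A1'; A2 -> b d | a b | c A3; A3 -> d | a | A1 S A2 | A2 S d; A1' -> d b A1' | A1 A1' | ε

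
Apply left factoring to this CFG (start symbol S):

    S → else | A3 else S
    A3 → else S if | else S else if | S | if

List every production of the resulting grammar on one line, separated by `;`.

A3 has alternatives sharing prefix 'else S': factor to A3 → else S A3' with A3' → if | else if.

S → else | A3 else S; A3 → S | if | else S A3'; A3' → if | else if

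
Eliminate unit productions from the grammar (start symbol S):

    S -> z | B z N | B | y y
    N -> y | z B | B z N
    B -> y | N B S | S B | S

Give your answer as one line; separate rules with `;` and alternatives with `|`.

S -> y | N B S | S B | z | B z N | y y; N -> y | z B | B z N; B -> y | N B S | S B | z | B z N | y y

Unit pairs: B ⇒* {S}; S ⇒* {B}.
For each unit pair (A, B), copy every non-unit production of B to A, then drop all unit productions.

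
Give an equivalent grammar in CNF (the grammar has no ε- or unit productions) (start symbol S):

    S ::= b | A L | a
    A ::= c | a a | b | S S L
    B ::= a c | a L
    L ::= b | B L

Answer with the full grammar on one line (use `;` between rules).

S ::= b | A L | a; A ::= c | X1 X1 | b | S Y1; B ::= X1 X2 | X1 L; L ::= b | B L; X1 ::= a; X2 ::= c; Y1 ::= S L

Introduce a nonterminal for each terminal appearing in a rule of length ≥ 2: X1 → a, X2 → c.
Binarize each right-hand side of length ≥ 3 by chaining fresh nonterminals (Y1, Y2, …): affected rules were A → S S L.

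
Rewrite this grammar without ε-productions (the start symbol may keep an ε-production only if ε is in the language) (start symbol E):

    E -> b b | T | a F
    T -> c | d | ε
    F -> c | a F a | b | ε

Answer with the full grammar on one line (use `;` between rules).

The nullable symbols are {E, F, T}.
ε ∈ L(G) since E is nullable, so keep E → ε.
For each production, add variants omitting each subset of nullable occurrences: E → a F gives a F | a. F → a F a gives a F a | a a.

E -> b b | T | a F | a | ε; T -> c | d; F -> c | a F a | a a | b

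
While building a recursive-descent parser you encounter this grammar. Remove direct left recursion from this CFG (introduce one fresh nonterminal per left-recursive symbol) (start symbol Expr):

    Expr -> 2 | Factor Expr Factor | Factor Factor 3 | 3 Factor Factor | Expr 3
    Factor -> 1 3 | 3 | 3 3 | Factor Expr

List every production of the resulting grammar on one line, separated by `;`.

Expr -> 2 Expr1 | Factor Expr Factor Expr1 | Factor Factor 3 Expr1 | 3 Factor Factor Expr1; Factor -> 1 3 Factor1 | 3 Factor1 | 3 3 Factor1; Expr1 -> 3 Expr1 | ε; Factor1 -> Expr Factor1 | ε

Expr, Factor are directly left-recursive.
For Expr: α = {3}, β = {2, Factor Expr Factor, Factor Factor 3, 3 Factor Factor}. Rewrite as Expr → β Expr1 and Expr1 → α Expr1 | ε.
For Factor: α = {Expr}, β = {1 3, 3, 3 3}. Rewrite as Factor → β Factor1 and Factor1 → α Factor1 | ε.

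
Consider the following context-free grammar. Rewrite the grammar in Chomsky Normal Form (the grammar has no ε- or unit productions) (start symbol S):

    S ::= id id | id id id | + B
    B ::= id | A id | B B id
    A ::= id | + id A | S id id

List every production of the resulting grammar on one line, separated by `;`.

S ::= X1 X1 | X1 Y1 | X2 B; B ::= id | A X1 | B Y2; A ::= id | X2 Y3 | S Y4; X1 ::= id; X2 ::= +; Y1 ::= X1 X1; Y2 ::= B X1; Y3 ::= X1 A; Y4 ::= X1 X1

Introduce a nonterminal for each terminal appearing in a rule of length ≥ 2: X1 → id, X2 → +.
Binarize each right-hand side of length ≥ 3 by chaining fresh nonterminals (Y1, Y2, …): affected rules were S → X1 X1 X1; B → B B X1; A → X2 X1 A; A → S X1 X1.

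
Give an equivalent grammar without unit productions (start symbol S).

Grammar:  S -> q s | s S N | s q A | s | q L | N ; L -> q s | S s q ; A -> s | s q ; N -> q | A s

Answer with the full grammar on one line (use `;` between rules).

S -> q s | s S N | s q A | s | q L | q | A s; L -> q s | S s q; A -> s | s q; N -> q | A s

Unit pairs: S ⇒* {N}.
For every A with A ⇒* B via unit rules, add B's non-unit alternatives to A; then delete every rule of the form X → Y.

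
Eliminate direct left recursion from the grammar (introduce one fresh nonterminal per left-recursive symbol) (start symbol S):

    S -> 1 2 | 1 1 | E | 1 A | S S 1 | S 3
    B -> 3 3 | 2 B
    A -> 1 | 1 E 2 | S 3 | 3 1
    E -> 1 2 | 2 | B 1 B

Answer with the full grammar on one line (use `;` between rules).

Left recursion appears on S.
For S: α = {S 1, 3}, β = {1 2, 1 1, E, 1 A}. Rewrite as S → β S' and S' → α S' | ε.

S -> 1 2 S' | 1 1 S' | E S' | 1 A S'; B -> 3 3 | 2 B; A -> 1 | 1 E 2 | S 3 | 3 1; E -> 1 2 | 2 | B 1 B; S' -> S 1 S' | 3 S' | ε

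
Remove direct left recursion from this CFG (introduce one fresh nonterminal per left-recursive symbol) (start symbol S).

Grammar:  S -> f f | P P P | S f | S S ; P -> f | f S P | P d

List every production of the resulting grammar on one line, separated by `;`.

S -> f f S' | P P P S'; P -> f P' | f S P P'; S' -> f S' | S S' | ε; P' -> d P' | ε

Left recursion appears on S, P.
For S: α = {f, S}, β = {f f, P P P}. Rewrite as S → β S' and S' → α S' | ε.
For P: α = {d}, β = {f, f S P}. Rewrite as P → β P' and P' → α P' | ε.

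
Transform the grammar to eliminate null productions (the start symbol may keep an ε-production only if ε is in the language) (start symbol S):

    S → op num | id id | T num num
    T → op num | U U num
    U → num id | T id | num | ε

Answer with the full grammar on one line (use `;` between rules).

S → op num | id id | T num num; T → op num | U U num | U num | num; U → num id | T id | num

Nullable nonterminals: {U}.
ε ∉ L(G), so no ε-production is kept.
Expand every rule over subsets of its nullable positions: T → U U num gives U U num | U num | num.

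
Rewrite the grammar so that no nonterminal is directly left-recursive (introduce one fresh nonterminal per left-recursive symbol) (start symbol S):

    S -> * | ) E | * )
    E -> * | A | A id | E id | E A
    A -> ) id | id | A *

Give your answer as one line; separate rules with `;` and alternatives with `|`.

S -> * | ) E | * ); E -> * E' | A E' | A id E'; A -> ) id A' | id A'; E' -> id E' | A E' | ε; A' -> * A' | ε

Left recursion appears on E, A.
For E: α = {id, A}, β = {*, A, A id}. Rewrite as E → β E' and E' → α E' | ε.
For A: α = {*}, β = {) id, id}. Rewrite as A → β A' and A' → α A' | ε.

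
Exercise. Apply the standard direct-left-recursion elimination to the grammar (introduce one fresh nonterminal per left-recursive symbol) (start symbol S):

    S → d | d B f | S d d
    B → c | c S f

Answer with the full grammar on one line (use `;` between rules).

S is directly left-recursive.
For S: α = {d d}, β = {d, d B f}. Rewrite as S → β S' and S' → α S' | ε.

S → d S' | d B f S'; B → c | c S f; S' → d d S' | eps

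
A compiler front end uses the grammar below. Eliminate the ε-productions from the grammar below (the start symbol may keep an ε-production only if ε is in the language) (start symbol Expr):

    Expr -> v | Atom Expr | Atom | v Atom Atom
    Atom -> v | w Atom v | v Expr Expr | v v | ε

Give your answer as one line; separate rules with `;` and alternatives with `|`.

Expr -> v | Atom Expr | Atom | v Atom Atom | v Atom | ε; Atom -> v | w Atom v | w v | v Expr Expr | v Expr | v v

Nullable nonterminals: {Atom, Expr}.
ε ∈ L(G) since Expr is nullable, so keep Expr → ε.
Add the nullable-subset variants: Expr → Atom Expr gives Atom Expr | Atom. Expr → v Atom Atom gives v Atom Atom | v Atom. Atom → w Atom v gives w Atom v | w v. Atom → v Expr Expr gives v Expr Expr | v Expr.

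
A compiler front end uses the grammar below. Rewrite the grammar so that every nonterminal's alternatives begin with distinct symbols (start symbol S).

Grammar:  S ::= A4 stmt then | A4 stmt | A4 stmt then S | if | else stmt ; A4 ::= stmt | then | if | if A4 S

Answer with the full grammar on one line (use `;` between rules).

S ::= if | else stmt | A4 stmt S'; A4 ::= stmt | then | if A4'; S' ::= ε | then S''; A4' ::= ε | A4 S; S'' ::= ε | S

S has alternatives sharing prefix 'A4 stmt': factor to S → A4 stmt S' with S' → then | ε | then S.
A4 has alternatives sharing prefix 'if': factor to A4 → if A4' with A4' → ε | A4 S.
S' has alternatives sharing prefix 'then': factor to S' → then S'' with S'' → ε | S.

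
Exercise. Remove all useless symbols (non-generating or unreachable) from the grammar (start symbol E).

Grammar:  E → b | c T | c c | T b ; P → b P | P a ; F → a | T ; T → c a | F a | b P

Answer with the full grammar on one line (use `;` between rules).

Generating nonterminals: {E, F, T}.
Reachable from E after that: {E, F, T}.
Removed useless symbols: {P} and every production mentioning them.

E → b | c T | c c | T b; F → a | T; T → c a | F a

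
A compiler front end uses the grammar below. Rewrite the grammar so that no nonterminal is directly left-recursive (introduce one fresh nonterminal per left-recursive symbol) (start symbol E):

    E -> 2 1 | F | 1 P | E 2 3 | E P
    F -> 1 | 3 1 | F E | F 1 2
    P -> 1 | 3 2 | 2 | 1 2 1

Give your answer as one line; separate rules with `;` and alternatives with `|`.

Directly left-recursive nonterminals: E, F.
For E: α = {2 3, P}, β = {2 1, F, 1 P}. Rewrite as E → β E' and E' → α E' | ε.
For F: α = {E, 1 2}, β = {1, 3 1}. Rewrite as F → β F' and F' → α F' | ε.

E -> 2 1 E' | F E' | 1 P E'; F -> 1 F' | 3 1 F'; P -> 1 | 3 2 | 2 | 1 2 1; E' -> 2 3 E' | P E' | ε; F' -> E F' | 1 2 F' | ε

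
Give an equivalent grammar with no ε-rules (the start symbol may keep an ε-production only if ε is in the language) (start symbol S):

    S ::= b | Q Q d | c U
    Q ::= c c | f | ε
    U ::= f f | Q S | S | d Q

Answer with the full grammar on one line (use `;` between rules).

S ::= b | Q Q d | Q d | d | c U; Q ::= c c | f; U ::= f f | Q S | S | d Q | d

Nullable nonterminals: {Q}.
ε ∉ L(G), so no ε-production is kept.
For each production, add variants omitting each subset of nullable occurrences: S → Q Q d gives Q Q d | Q d | d. U → Q S gives Q S | S. U → d Q gives d Q | d.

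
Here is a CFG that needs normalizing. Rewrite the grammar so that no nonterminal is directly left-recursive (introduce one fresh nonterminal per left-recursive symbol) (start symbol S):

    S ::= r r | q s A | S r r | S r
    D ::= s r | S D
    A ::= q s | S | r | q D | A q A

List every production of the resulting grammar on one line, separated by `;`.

Left recursion appears on S, A.
For S: α = {r r, r}, β = {r r, q s A}. Rewrite as S → β S' and S' → α S' | ε.
For A: α = {q A}, β = {q s, S, r, q D}. Rewrite as A → β A' and A' → α A' | ε.

S ::= r r S' | q s A S'; D ::= s r | S D; A ::= q s A' | S A' | r A' | q D A'; S' ::= r r S' | r S' | epsilon; A' ::= q A A' | epsilon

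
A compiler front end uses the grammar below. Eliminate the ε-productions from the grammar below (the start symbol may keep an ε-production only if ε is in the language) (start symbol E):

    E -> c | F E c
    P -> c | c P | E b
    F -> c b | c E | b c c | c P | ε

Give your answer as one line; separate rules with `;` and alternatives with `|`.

Nullable set = {F}.
ε ∉ L(G), so no ε-production is kept.
Expand every rule over subsets of its nullable positions: E → F E c gives F E c | E c.

E -> c | F E c | E c; P -> c | c P | E b; F -> c b | c E | b c c | c P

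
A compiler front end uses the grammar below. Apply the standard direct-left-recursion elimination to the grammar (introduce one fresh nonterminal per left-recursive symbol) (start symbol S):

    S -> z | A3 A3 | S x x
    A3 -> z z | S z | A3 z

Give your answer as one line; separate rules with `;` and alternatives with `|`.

S -> z S' | A3 A3 S'; A3 -> z z A3' | S z A3'; S' -> x x S' | ε; A3' -> z A3' | ε

Left recursion appears on S, A3.
For S: α = {x x}, β = {z, A3 A3}. Rewrite as S → β S' and S' → α S' | ε.
For A3: α = {z}, β = {z z, S z}. Rewrite as A3 → β A3' and A3' → α A3' | ε.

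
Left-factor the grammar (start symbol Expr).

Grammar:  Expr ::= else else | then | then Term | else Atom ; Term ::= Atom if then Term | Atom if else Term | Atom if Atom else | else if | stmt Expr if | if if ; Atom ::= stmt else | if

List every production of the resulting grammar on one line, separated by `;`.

Expr ::= else Expr1 | then Expr2; Term ::= else if | stmt Expr if | if if | Atom if Term1; Atom ::= stmt else | if; Expr1 ::= else | Atom; Expr2 ::= ε | Term; Term1 ::= then Term | else Term | Atom else

Expr has alternatives sharing prefix 'else': factor to Expr → else Expr1 with Expr1 → else | Atom.
Expr has alternatives sharing prefix 'then': factor to Expr → then Expr2 with Expr2 → ε | Term.
Term has alternatives sharing prefix 'Atom if': factor to Term → Atom if Term1 with Term1 → then Term | else Term | Atom else.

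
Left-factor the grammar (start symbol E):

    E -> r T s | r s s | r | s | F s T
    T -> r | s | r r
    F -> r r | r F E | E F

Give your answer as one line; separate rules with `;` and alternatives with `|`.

E -> s | F s T | r E'; T -> s | r T'; F -> E F | r F'; E' -> T s | s s | epsilon; T' -> epsilon | r; F' -> r | F E

E has alternatives sharing prefix 'r': factor to E → r E' with E' → T s | s s | ε.
T has alternatives sharing prefix 'r': factor to T → r T' with T' → ε | r.
F has alternatives sharing prefix 'r': factor to F → r F' with F' → r | F E.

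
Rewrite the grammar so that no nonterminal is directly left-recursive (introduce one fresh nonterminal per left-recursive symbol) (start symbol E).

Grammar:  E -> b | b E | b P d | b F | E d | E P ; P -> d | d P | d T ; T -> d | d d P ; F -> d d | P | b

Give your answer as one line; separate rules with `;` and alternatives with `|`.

Directly left-recursive nonterminal: E.
For E: α = {d, P}, β = {b, b E, b P d, b F}. Rewrite as E → β E' and E' → α E' | ε.

E -> b E' | b E E' | b P d E' | b F E'; P -> d | d P | d T; T -> d | d d P; F -> d d | P | b; E' -> d E' | P E' | ε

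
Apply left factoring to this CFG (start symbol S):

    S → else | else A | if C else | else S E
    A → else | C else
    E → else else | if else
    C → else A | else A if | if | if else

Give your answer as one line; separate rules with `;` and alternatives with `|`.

S has alternatives sharing prefix 'else': factor to S → else S' with S' → ε | A | S E.
C has alternatives sharing prefix 'else A': factor to C → else A C' with C' → ε | if.
C has alternatives sharing prefix 'if': factor to C → if C'' with C'' → ε | else.

S → if C else | else S'; A → else | C else; E → else else | if else; C → else A C' | if C''; S' → eps | A | S E; C' → eps | if; C'' → eps | else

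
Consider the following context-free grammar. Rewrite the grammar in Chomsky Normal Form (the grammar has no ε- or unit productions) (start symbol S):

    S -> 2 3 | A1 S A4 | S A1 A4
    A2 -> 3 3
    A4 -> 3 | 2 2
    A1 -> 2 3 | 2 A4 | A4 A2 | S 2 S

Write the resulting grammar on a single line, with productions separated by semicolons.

S -> X1 X2 | A1 Y1 | S Y2; A2 -> X2 X2; A4 -> 3 | X1 X1; A1 -> X1 X2 | X1 A4 | A4 A2 | S Y3; X1 -> 2; X2 -> 3; Y1 -> S A4; Y2 -> A1 A4; Y3 -> X1 S

Introduce a nonterminal for each terminal appearing in a rule of length ≥ 2: X1 → 2, X2 → 3.
Binarize each right-hand side of length ≥ 3 by chaining fresh nonterminals (Y1, Y2, …): affected rules were S → A1 S A4; S → S A1 A4; A1 → S X1 S.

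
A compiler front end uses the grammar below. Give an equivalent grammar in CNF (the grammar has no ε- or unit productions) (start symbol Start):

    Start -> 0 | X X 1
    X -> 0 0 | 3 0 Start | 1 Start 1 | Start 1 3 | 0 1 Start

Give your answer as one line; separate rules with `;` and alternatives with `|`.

Start -> 0 | X Y1; X -> X2 X2 | X3 Y2 | X1 Y3 | Start Y4 | X2 Y5; X1 -> 1; X2 -> 0; X3 -> 3; Y1 -> X X1; Y2 -> X2 Start; Y3 -> Start X1; Y4 -> X1 X3; Y5 -> X1 Start

Introduce a nonterminal for each terminal appearing in a rule of length ≥ 2: X1 → 1, X2 → 0, X3 → 3.
Binarize each right-hand side of length ≥ 3 by chaining fresh nonterminals (Y1, Y2, …): affected rules were Start → X X X1; X → X3 X2 Start; X → X1 Start X1; X → Start X1 X3.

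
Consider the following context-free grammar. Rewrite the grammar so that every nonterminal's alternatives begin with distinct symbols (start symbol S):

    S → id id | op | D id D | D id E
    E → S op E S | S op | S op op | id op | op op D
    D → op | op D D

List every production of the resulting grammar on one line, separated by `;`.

S → id id | op | D id S'; E → id op | op op D | S op E'; D → op D'; S' → D | E; E' → E S | epsilon | op; D' → epsilon | D D

S has alternatives sharing prefix 'D id': factor to S → D id S' with S' → D | E.
E has alternatives sharing prefix 'S op': factor to E → S op E' with E' → E S | ε | op.
D has alternatives sharing prefix 'op': factor to D → op D' with D' → ε | D D.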